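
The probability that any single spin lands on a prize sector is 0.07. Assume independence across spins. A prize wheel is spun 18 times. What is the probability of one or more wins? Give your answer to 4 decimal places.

0.7292

P(at least one) = 1 − P(none) = 1 − (1 − 0.07)^18
= 1 − 0.270828 = 0.729172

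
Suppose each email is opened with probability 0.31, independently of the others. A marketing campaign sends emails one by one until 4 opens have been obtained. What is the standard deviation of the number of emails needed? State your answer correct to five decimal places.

Y = total emails until the fourth success; negative binomial with r=4, p=0.31.
SD(Y) = √[r(1−p)/p²] = √(28.7200832) = 5.3591122

5.35911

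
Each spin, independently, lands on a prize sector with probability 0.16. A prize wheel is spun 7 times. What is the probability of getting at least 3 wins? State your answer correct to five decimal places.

0.08663

X ~ Binomial(7, 0.16); P(X ≥ 3) = Σ C(7,k) p^k (1−p)^(7−k) over k:
  k=3: C(7,3)·0.16^3·0.84^4 = 0.0713748
  k=4: C(7,4)·0.16^4·0.84^3 = 0.0135952
  k=5: C(7,5)·0.16^5·0.84^2 = 0.0015537
  k=6: C(7,6)·0.16^6·0.84^1 = 0.0000987
  k=7: C(7,7)·0.16^7·0.84^0 = 0.0000027
Total = 0.0866251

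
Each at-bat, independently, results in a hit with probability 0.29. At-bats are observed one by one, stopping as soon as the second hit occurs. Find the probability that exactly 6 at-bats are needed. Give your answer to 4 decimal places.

0.1069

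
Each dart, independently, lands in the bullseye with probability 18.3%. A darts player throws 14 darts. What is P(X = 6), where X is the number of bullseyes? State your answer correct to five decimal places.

0.02239

X ~ Binomial(n=14, p=0.183).
P(X=6) = C(14,6) · p^6 · (1−p)^8
= 3003 · 3.7558e-05 · 0.19851 = 0.0223892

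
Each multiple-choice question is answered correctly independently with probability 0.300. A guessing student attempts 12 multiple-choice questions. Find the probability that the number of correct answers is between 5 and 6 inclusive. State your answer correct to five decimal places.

X ~ Binomial(12, 0.30); P(5 ≤ X ≤ 6) = Σ C(12,k) p^k (1−p)^(12−k) over k:
  k=5: C(12,5)·0.30^5·0.70^7 = 0.1584958
  k=6: C(12,6)·0.30^6·0.70^6 = 0.0792479
Total = 0.2377437

0.23774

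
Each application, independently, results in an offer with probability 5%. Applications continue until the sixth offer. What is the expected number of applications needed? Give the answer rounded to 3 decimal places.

120.000

Y = total applications until the sixth success; negative binomial with r=6, p=0.05.
E[Y] = r / p = 6 / 0.05 = 120.00000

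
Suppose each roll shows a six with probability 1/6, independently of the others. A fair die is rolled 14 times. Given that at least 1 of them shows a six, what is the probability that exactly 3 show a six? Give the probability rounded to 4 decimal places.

X ~ Binomial(14, 0.166667). Want P(X=3 | X≥1) = P(X=3) / P(X≥1).
P(X=3) = C(14,3)·0.166667^3·0.833333^11 = 0.226806
P(X≥1) = 1 − 0.077887 = 0.922113
Ratio = 0.226806 / 0.922113 = 0.245963

0.2460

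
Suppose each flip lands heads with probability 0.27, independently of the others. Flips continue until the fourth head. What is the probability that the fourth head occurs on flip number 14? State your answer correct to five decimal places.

0.06532

Y = trial on which the fourth success occurs; negative binomial, r=4, p=0.27.
P(Y=14) = C(13,3) · p^4 · (1−p)^10
= 286 · 0.0053144 · 0.042976 = 0.0653205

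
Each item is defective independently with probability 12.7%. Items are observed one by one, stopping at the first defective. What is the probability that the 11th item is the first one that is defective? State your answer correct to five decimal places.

Geometric (trials to first success), p = 0.127.
P(Y = 11) = (1−p)^10 · p = 0.25712 · 0.127 = 0.0326547

0.03265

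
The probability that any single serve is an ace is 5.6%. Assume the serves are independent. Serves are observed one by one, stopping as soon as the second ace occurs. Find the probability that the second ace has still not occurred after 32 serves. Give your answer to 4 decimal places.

Needing more than 32 serves ⇔ fewer than 2 successes in the first 32. With X ~ Binomial(32, 0.056), P(Y > 32) = P(X ≤ 1).
  k=0: C(32,0)·0.056^0·0.944^32 = 0.158163
  k=1: C(32,1)·0.056^1·0.944^31 = 0.300241
P(X ≤ 1) = 0.458403

0.4584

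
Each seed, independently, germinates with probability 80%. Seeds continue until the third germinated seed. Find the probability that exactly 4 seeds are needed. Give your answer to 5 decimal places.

Y = trial on which the third success occurs; negative binomial, r=3, p=0.80.
P(Y=4) = C(3,2) · p^3 · (1−p)^1
= 3 · 0.512 · 0.2 = 0.3072000

0.30720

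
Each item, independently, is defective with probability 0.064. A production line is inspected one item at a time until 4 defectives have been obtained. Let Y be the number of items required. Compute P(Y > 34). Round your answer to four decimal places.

0.8295

Needing more than 34 items ⇔ fewer than 4 successes in the first 34. With X ~ Binomial(34, 0.064), P(Y > 34) = P(X ≤ 3).
  k=0: C(34,0)·0.064^0·0.936^34 = 0.105531
  k=1: C(34,1)·0.064^1·0.936^33 = 0.245336
  k=2: C(34,2)·0.064^2·0.936^32 = 0.276790
  k=3: C(34,3)·0.064^3·0.936^31 = 0.201875
P(X ≤ 3) = 0.829532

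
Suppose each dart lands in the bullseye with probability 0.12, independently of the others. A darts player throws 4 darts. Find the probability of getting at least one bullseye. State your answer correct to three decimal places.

P(at least one) = 1 − P(none) = 1 − (1 − 0.12)^4
= 1 − 0.59970 = 0.40030

0.400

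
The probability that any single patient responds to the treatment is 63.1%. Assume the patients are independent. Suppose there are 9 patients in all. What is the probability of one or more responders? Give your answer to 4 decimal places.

P(at least one) = 1 − P(none) = 1 − (1 − 0.631)^9
= 1 − 0.000127 = 0.999873

0.9999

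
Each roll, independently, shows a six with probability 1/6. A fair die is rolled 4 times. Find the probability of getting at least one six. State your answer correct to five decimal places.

0.51775

P(at least one) = 1 − P(none) = 1 − (1 − 0.166667)^4
= 1 − 0.4822531 = 0.5177469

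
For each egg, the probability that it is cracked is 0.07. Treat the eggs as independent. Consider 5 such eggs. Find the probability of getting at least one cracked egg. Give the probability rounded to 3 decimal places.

0.304

P(at least one) = 1 − P(none) = 1 − (1 − 0.07)^5
= 1 − 0.69569 = 0.30431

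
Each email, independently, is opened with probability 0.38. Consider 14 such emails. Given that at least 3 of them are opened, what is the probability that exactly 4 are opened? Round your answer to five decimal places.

X ~ Binomial(14, 0.38). Want P(X=4 | X≥3) = P(X=4) / P(X≥3).
P(X=4) = C(14,4)·0.38^4·0.62^10 = 0.1751803
P(X≥3) = 1 − 0.0012402 − 0.0106415 − 0.0423944 = 0.9457239
Ratio = 0.1751803 / 0.9457239 = 0.1852341

0.18523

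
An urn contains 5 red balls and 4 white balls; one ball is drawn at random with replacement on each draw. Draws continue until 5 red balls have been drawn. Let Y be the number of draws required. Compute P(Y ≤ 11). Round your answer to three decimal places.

0.836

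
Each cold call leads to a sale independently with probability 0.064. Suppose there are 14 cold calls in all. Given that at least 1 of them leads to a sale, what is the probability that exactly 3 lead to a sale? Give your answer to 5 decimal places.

X ~ Binomial(14, 0.064). Want P(X=3 | X≥1) = P(X=3) / P(X≥1).
P(X=3) = C(14,3)·0.064^3·0.936^11 = 0.0460973
P(X≥1) = 1 − 0.3961520 = 0.6038480
Ratio = 0.0460973 / 0.6038480 = 0.0763393

0.07634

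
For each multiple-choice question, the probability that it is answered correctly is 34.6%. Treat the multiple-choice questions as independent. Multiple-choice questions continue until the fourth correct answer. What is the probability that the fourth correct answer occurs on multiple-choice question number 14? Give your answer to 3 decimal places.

Y = trial on which the fourth success occurs; negative binomial, r=4, p=0.346.
P(Y=14) = C(13,3) · p^4 · (1−p)^10
= 286 · 0.014332 · 0.014315 = 0.05867

0.059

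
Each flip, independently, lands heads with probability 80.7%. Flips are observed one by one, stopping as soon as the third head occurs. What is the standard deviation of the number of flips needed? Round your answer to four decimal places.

Y = total flips until the third success; negative binomial with r=3, p=0.807.
SD(Y) = √[r(1−p)/p²] = √(0.889061) = 0.942900

0.9429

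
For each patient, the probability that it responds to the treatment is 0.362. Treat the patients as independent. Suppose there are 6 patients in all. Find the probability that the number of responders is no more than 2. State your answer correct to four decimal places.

X ~ Binomial(6, 0.362); P(X ≤ 2) = Σ C(6,k) p^k (1−p)^(6−k) over k:
  k=0: C(6,0)·0.362^0·0.638^6 = 0.067441
  k=1: C(6,1)·0.362^1·0.638^5 = 0.229595
  k=2: C(6,2)·0.362^2·0.638^4 = 0.325680
Total = 0.622716

0.6227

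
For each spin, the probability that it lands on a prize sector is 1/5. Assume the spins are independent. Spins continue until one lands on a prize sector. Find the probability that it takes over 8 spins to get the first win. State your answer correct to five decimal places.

0.16777

Y = number of spins to the first success; geometric, p = 0.20.
P(Y > 8) = P(first 8 all fail) = (1−p)^8 = 0.1677722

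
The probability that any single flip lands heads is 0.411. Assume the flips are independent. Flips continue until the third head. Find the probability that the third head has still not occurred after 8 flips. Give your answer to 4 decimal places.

Needing more than 8 flips ⇔ fewer than 3 successes in the first 8. With X ~ Binomial(8, 0.411), P(Y > 8) = P(X ≤ 2).
  k=0: C(8,0)·0.411^0·0.589^8 = 0.014485
  k=1: C(8,1)·0.411^1·0.589^7 = 0.080861
  k=2: C(8,2)·0.411^2·0.589^6 = 0.197485
P(X ≤ 2) = 0.292831

0.2928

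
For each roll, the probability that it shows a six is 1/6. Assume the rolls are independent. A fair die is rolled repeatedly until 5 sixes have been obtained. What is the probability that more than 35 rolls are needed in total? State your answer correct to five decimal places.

Needing more than 35 rolls ⇔ fewer than 5 successes in the first 35. With X ~ Binomial(35, 0.166667), P(Y > 35) = P(X ≤ 4).
  k=0: C(35,0)·0.166667^0·0.833333^35 = 0.0016930
  k=1: C(35,1)·0.166667^1·0.833333^34 = 0.0118510
  k=2: C(35,2)·0.166667^2·0.833333^33 = 0.0402933
  k=3: C(35,3)·0.166667^3·0.833333^32 = 0.0886454
  k=4: C(35,4)·0.166667^4·0.833333^31 = 0.1418326
P(X ≤ 4) = 0.2843153

0.28432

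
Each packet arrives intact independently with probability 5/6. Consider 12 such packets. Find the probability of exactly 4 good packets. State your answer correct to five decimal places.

X ~ Binomial(n=12, p=0.833333).
P(X=4) = C(12,4) · p^4 · (1−p)^8
= 495 · 0.48225 · 5.9537e-07 = 0.0001421

0.00014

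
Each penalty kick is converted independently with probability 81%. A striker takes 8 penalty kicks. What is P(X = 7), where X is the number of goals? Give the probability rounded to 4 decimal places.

0.3477

X ~ Binomial(n=8, p=0.81).
P(X=7) = C(8,7) · p^7 · (1−p)^1
= 8 · 0.22877 · 0.19 = 0.347727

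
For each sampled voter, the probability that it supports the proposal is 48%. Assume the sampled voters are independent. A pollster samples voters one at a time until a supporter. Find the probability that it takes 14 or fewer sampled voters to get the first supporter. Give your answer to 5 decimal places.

Y = number of sampled voters to the first success; geometric, p = 0.48.
P(Y ≤ 14) = 1 − (1−p)^14 = 1 − 0.0001057 = 0.9998943

0.99989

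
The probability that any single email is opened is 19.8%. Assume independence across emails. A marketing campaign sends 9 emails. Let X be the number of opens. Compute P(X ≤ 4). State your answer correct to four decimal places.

X ~ Binomial(9, 0.198); P(X ≤ 4) = Σ C(9,k) p^k (1−p)^(9−k) over k:
  k=0: C(9,0)·0.198^0·0.802^9 = 0.137268
  k=1: C(9,1)·0.198^1·0.802^8 = 0.305002
  k=2: C(9,2)·0.198^2·0.802^7 = 0.301199
  k=3: C(9,3)·0.198^3·0.802^6 = 0.173509
  k=4: C(9,4)·0.198^4·0.802^5 = 0.064254
Total = 0.981232

0.9812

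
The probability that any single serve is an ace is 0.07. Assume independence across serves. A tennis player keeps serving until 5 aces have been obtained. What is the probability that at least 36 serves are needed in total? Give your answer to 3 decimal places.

Needing more than 35 serves ⇔ fewer than 5 successes in the first 35. With X ~ Binomial(35, 0.07), P(Y > 35) = P(X ≤ 4).
  k=0: C(35,0)·0.07^0·0.93^35 = 0.07887
  k=1: C(35,1)·0.07^1·0.93^34 = 0.20777
  k=2: C(35,2)·0.07^2·0.93^33 = 0.26586
  k=3: C(35,3)·0.07^3·0.93^32 = 0.22012
  k=4: C(35,4)·0.07^4·0.93^31 = 0.13254
P(X ≤ 4) = 0.90516

0.905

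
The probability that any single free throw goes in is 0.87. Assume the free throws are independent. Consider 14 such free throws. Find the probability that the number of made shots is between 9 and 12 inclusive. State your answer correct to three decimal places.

0.554

X ~ Binomial(14, 0.87); P(9 ≤ X ≤ 12) = Σ C(14,k) p^k (1−p)^(14−k) over k:
  k=9: C(14,9)·0.87^9·0.13^5 = 0.02123
  k=10: C(14,10)·0.87^10·0.13^4 = 0.07102
  k=11: C(14,11)·0.87^11·0.13^3 = 0.17284
  k=12: C(14,12)·0.87^12·0.13^2 = 0.28917
Total = 0.55426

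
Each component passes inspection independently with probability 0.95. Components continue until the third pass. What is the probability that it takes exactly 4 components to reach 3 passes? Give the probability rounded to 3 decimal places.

0.129

Y = trial on which the third success occurs; negative binomial, r=3, p=0.95.
P(Y=4) = C(3,2) · p^3 · (1−p)^1
= 3 · 0.85737 · 0.05 = 0.12861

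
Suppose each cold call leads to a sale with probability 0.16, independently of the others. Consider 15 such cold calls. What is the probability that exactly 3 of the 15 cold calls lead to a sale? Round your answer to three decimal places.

0.230

X ~ Binomial(n=15, p=0.16).
P(X=3) = C(15,3) · p^3 · (1−p)^12
= 455 · 0.004096 · 0.12341 = 0.23000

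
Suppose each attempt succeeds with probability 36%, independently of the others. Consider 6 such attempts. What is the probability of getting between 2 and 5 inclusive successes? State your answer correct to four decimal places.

X ~ Binomial(6, 0.36); P(2 ≤ X ≤ 5) = Σ C(6,k) p^k (1−p)^(6−k) over k:
  k=2: C(6,2)·0.36^2·0.64^4 = 0.326149
  k=3: C(6,3)·0.36^3·0.64^3 = 0.244612
  k=4: C(6,4)·0.36^4·0.64^2 = 0.103196
  k=5: C(6,5)·0.36^5·0.64^1 = 0.023219
Total = 0.697176

0.6972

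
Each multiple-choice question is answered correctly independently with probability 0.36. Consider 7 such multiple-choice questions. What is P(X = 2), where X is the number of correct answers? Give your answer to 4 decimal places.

0.2922

X ~ Binomial(n=7, p=0.36).
P(X=2) = C(7,2) · p^2 · (1−p)^5
= 21 · 0.1296 · 0.10737 = 0.292230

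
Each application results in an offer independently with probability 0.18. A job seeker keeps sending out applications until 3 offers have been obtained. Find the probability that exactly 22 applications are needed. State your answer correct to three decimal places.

Y = trial on which the third success occurs; negative binomial, r=3, p=0.18.
P(Y=22) = C(21,2) · p^3 · (1−p)^19
= 210 · 0.005832 · 0.023039 = 0.02822

0.028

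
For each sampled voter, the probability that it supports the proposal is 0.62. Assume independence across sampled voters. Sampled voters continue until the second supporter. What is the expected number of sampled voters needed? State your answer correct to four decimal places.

3.2258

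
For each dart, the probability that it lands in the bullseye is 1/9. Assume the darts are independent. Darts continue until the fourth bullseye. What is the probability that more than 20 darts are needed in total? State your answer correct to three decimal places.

Needing more than 20 darts ⇔ fewer than 4 successes in the first 20. With X ~ Binomial(20, 0.111111), P(Y > 20) = P(X ≤ 3).
  k=0: C(20,0)·0.111111^0·0.888889^20 = 0.09483
  k=1: C(20,1)·0.111111^1·0.888889^19 = 0.23708
  k=2: C(20,2)·0.111111^2·0.888889^18 = 0.28153
  k=3: C(20,3)·0.111111^3·0.888889^17 = 0.21115
P(X ≤ 3) = 0.82458

0.825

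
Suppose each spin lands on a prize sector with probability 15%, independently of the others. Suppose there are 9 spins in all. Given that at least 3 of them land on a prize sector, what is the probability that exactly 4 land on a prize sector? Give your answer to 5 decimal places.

0.20094

X ~ Binomial(9, 0.15). Want P(X=4 | X≥3) = P(X=4) / P(X≥3).
P(X=4) = C(9,4)·0.15^4·0.85^5 = 0.0283029
P(X≥3) = 1 − 0.2316169 − 0.3678622 − 0.2596674 = 0.1408534
Ratio = 0.0283029 / 0.1408534 = 0.2009384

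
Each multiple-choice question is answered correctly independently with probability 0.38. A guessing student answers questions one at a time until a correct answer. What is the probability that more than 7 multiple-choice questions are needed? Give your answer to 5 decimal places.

0.03522

Y = number of multiple-choice questions to the first success; geometric, p = 0.38.
P(Y > 7) = P(first 7 all fail) = (1−p)^7 = 0.0352161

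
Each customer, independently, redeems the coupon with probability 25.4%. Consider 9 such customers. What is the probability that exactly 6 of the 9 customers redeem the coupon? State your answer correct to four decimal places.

X ~ Binomial(n=9, p=0.254).
P(X=6) = C(9,6) · p^6 · (1−p)^3
= 84 · 0.00026854 · 0.41516 = 0.009365

0.0094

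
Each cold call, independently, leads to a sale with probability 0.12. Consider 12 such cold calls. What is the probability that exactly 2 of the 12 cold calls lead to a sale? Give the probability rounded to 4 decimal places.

0.2647

X ~ Binomial(n=12, p=0.12).
P(X=2) = C(12,2) · p^2 · (1−p)^10
= 66 · 0.0144 · 0.2785 = 0.264687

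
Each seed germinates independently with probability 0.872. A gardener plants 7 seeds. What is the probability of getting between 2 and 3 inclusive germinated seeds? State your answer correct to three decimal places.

0.007

X ~ Binomial(7, 0.872); P(2 ≤ X ≤ 3) = Σ C(7,k) p^k (1−p)^(7−k) over k:
  k=2: C(7,2)·0.872^2·0.128^5 = 0.00055
  k=3: C(7,3)·0.872^3·0.128^4 = 0.00623
Total = 0.00678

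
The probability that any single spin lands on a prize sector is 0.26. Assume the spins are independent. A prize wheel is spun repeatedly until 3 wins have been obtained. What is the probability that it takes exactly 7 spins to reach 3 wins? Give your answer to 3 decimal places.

0.079

Y = trial on which the third success occurs; negative binomial, r=3, p=0.26.
P(Y=7) = C(6,2) · p^3 · (1−p)^4
= 15 · 0.017576 · 0.29987 = 0.07906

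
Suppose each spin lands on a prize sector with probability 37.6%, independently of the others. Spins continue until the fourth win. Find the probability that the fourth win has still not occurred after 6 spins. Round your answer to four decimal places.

Needing more than 6 spins ⇔ fewer than 4 successes in the first 6. With X ~ Binomial(6, 0.376), P(Y > 6) = P(X ≤ 3).
  k=0: C(6,0)·0.376^0·0.624^6 = 0.059035
  k=1: C(6,1)·0.376^1·0.624^5 = 0.213433
  k=2: C(6,2)·0.376^2·0.624^4 = 0.321518
  k=3: C(6,3)·0.376^3·0.624^3 = 0.258314
P(X ≤ 3) = 0.852300

0.8523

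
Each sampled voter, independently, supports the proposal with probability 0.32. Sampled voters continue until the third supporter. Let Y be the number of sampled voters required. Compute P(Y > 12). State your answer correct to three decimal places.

Needing more than 12 sampled voters ⇔ fewer than 3 successes in the first 12. With X ~ Binomial(12, 0.32), P(Y > 12) = P(X ≤ 2).
  k=0: C(12,0)·0.32^0·0.68^12 = 0.00977
  k=1: C(12,1)·0.32^1·0.68^11 = 0.05520
  k=2: C(12,2)·0.32^2·0.68^10 = 0.14287
P(X ≤ 2) = 0.20784

0.208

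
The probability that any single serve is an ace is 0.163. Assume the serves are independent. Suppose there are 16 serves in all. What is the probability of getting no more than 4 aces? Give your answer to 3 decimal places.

X ~ Binomial(16, 0.163); P(X ≤ 4) = Σ C(16,k) p^k (1−p)^(16−k) over k:
  k=0: C(16,0)·0.163^0·0.837^16 = 0.05802
  k=1: C(16,1)·0.163^1·0.837^15 = 0.18080
  k=2: C(16,2)·0.163^2·0.837^14 = 0.26407
  k=3: C(16,3)·0.163^3·0.837^13 = 0.23998
  k=4: C(16,4)·0.163^4·0.837^12 = 0.15189
Total = 0.89476

0.895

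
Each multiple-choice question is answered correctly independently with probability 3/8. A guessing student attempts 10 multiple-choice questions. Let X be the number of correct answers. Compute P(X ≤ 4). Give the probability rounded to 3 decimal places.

0.694

X ~ Binomial(10, 0.375); P(X ≤ 4) = Σ C(10,k) p^k (1−p)^(10−k) over k:
  k=0: C(10,0)·0.375^0·0.625^10 = 0.00909
  k=1: C(10,1)·0.375^1·0.625^9 = 0.05457
  k=2: C(10,2)·0.375^2·0.625^8 = 0.14734
  k=3: C(10,3)·0.375^3·0.625^7 = 0.23574
  k=4: C(10,4)·0.375^4·0.625^6 = 0.24753
Total = 0.69427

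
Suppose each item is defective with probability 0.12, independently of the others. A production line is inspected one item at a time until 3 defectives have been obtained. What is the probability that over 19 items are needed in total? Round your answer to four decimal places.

0.5968

Needing more than 19 items ⇔ fewer than 3 successes in the first 19. With X ~ Binomial(19, 0.12), P(Y > 19) = P(X ≤ 2).
  k=0: C(19,0)·0.12^0·0.88^19 = 0.088140
  k=1: C(19,1)·0.12^1·0.88^18 = 0.228362
  k=2: C(19,2)·0.12^2·0.88^17 = 0.280262
P(X ≤ 2) = 0.596763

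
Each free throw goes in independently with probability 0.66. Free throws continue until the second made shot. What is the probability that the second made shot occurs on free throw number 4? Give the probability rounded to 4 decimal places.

0.1511

Y = trial on which the second success occurs; negative binomial, r=2, p=0.66.
P(Y=4) = C(3,1) · p^2 · (1−p)^2
= 3 · 0.4356 · 0.1156 = 0.151066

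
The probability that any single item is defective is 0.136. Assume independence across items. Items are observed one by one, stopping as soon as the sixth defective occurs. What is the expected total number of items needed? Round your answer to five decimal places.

44.11765

Y = total items until the sixth success; negative binomial with r=6, p=0.136.
E[Y] = r / p = 6 / 0.136 = 44.1176471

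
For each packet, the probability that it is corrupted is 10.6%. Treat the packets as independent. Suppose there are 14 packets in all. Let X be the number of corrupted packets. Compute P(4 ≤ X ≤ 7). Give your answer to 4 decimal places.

X ~ Binomial(14, 0.106); P(4 ≤ X ≤ 7) = Σ C(14,k) p^k (1−p)^(14−k) over k:
  k=4: C(14,4)·0.106^4·0.894^10 = 0.041213
  k=5: C(14,5)·0.106^5·0.894^9 = 0.009773
  k=6: C(14,6)·0.106^6·0.894^8 = 0.001738
  k=7: C(14,7)·0.106^7·0.894^7 = 0.000236
Total = 0.052960

0.0530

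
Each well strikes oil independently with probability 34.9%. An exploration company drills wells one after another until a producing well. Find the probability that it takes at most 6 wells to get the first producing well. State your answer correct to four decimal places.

Y = number of wells to the first success; geometric, p = 0.349.
P(Y ≤ 6) = 1 − (1−p)^6 = 1 − 0.076118 = 0.923882

0.9239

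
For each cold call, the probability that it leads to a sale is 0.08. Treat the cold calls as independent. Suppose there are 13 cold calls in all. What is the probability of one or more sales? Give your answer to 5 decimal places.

P(at least one) = 1 − P(none) = 1 − (1 − 0.08)^13
= 1 − 0.3382531 = 0.6617469

0.66175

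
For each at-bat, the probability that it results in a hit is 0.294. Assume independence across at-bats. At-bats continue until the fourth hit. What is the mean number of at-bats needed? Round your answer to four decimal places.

Y = total at-bats until the fourth success; negative binomial with r=4, p=0.294.
E[Y] = r / p = 4 / 0.294 = 13.605442

13.6054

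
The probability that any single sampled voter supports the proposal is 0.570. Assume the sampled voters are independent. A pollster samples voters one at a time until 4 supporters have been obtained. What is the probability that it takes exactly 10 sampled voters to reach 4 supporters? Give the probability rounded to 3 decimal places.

Y = trial on which the fourth success occurs; negative binomial, r=4, p=0.57.
P(Y=10) = C(9,3) · p^4 · (1−p)^6
= 84 · 0.10556 · 0.0063214 = 0.05605

0.056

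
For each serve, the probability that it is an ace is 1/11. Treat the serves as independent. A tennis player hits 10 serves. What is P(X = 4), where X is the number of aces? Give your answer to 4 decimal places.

0.0081

X ~ Binomial(n=10, p=0.090909).
P(X=4) = C(10,4) · p^4 · (1−p)^6
= 210 · 6.8301e-05 · 0.56447 = 0.008096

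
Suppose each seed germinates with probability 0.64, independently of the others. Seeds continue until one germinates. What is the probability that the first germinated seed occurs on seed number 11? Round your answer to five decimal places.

0.00002

Geometric (trials to first success), p = 0.64.
P(Y = 11) = (1−p)^10 · p = 3.6562e-05 · 0.64 = 0.0000234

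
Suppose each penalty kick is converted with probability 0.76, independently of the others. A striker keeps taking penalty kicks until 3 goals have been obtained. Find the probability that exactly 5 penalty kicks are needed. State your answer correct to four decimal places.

Y = trial on which the third success occurs; negative binomial, r=3, p=0.76.
P(Y=5) = C(4,2) · p^3 · (1−p)^2
= 6 · 0.43898 · 0.0576 = 0.151710

0.1517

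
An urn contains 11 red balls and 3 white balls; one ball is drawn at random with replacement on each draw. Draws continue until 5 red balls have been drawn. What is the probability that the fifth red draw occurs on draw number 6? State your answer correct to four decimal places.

0.3208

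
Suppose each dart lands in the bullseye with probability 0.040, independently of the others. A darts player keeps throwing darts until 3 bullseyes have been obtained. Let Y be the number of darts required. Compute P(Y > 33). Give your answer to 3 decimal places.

0.856

Needing more than 33 darts ⇔ fewer than 3 successes in the first 33. With X ~ Binomial(33, 0.04), P(Y > 33) = P(X ≤ 2).
  k=0: C(33,0)·0.04^0·0.96^33 = 0.25999
  k=1: C(33,1)·0.04^1·0.96^32 = 0.35748
  k=2: C(33,2)·0.04^2·0.96^31 = 0.23832
P(X ≤ 2) = 0.85579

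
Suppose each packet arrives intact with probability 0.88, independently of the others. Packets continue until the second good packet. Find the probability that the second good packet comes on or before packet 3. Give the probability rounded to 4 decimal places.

Finishing within 3 packets ⇔ at least 2 successes in the first 3. With X ~ Binomial(3, 0.88), P(Y ≤ 3) = 1 − P(X ≤ 1).
  k=0: C(3,0)·0.88^0·0.12^3 = 0.001728
  k=1: C(3,1)·0.88^1·0.12^2 = 0.038016
1 − 0.039744 = 0.960256

0.9603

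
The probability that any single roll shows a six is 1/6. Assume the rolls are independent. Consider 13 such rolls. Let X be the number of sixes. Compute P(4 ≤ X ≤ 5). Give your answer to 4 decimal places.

0.1454

X ~ Binomial(13, 0.166667); P(4 ≤ X ≤ 5) = Σ C(13,k) p^k (1−p)^(13−k) over k:
  k=4: C(13,4)·0.166667^4·0.833333^9 = 0.106923
  k=5: C(13,5)·0.166667^5·0.833333^8 = 0.038492
Total = 0.145415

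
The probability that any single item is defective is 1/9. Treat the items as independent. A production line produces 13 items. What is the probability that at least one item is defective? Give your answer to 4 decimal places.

P(at least one) = 1 − P(none) = 1 − (1 − 0.111111)^13
= 1 − 0.216280 = 0.783720

0.7837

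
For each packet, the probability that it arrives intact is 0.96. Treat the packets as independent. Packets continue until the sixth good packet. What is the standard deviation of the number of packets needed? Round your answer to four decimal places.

Y = total packets until the sixth success; negative binomial with r=6, p=0.96.
SD(Y) = √[r(1−p)/p²] = √(0.260417) = 0.510310

0.5103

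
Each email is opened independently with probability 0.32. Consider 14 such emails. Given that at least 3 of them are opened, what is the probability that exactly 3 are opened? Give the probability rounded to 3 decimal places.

X ~ Binomial(14, 0.32). Want P(X=3 | X≥3) = P(X=3) / P(X≥3).
P(X=3) = C(14,3)·0.32^3·0.68^11 = 0.17145
P(X≥3) = 1 − 0.00452 − 0.02978 − 0.09109 = 0.87462
Ratio = 0.17145 / 0.87462 = 0.19603

0.196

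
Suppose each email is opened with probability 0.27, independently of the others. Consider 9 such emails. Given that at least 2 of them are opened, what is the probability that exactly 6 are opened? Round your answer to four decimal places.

X ~ Binomial(9, 0.27). Want P(X=6 | X≥2) = P(X=6) / P(X≥2).
P(X=6) = C(9,6)·0.27^6·0.73^3 = 0.012660
P(X≥2) = 1 − 0.058872 − 0.195970 = 0.745159
Ratio = 0.012660 / 0.745159 = 0.016990

0.0170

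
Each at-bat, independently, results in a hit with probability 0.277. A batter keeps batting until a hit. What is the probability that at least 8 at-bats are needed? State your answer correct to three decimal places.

Y = number of at-bats to the first success; geometric, p = 0.277.
P(Y > 7) = P(first 7 all fail) = (1−p)^7 = 0.10327

0.103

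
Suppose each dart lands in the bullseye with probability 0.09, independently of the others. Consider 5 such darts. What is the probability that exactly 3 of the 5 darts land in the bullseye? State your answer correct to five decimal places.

0.00604

X ~ Binomial(n=5, p=0.09).
P(X=3) = C(5,3) · p^3 · (1−p)^2
= 10 · 0.000729 · 0.8281 = 0.0060368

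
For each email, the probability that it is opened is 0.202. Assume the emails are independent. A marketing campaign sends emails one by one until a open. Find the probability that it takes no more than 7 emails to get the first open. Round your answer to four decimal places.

0.7939

Y = number of emails to the first success; geometric, p = 0.202.
P(Y ≤ 7) = 1 − (1−p)^7 = 1 − 0.206073 = 0.793927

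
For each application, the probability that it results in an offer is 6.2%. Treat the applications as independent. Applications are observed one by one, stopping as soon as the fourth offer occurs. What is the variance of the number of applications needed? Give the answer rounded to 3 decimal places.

Y = total applications until the fourth success; negative binomial with r=4, p=0.062.
Var(Y) = r(1−p)/p² = 4·0.938 / 0.062² = 976.06660

976.067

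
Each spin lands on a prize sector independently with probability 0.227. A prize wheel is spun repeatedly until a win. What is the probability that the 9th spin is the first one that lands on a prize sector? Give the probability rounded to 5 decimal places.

0.02894

Geometric (trials to first success), p = 0.227.
P(Y = 9) = (1−p)^8 · p = 0.12748 · 0.227 = 0.0289376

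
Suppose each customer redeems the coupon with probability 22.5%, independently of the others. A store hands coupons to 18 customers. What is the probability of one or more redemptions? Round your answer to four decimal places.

0.9898

P(at least one) = 1 − P(none) = 1 − (1 − 0.225)^18
= 1 − 0.010173 = 0.989827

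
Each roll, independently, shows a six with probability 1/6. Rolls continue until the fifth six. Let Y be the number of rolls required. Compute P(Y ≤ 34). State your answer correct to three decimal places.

Finishing within 34 rolls ⇔ at least 5 successes in the first 34. With X ~ Binomial(34, 0.166667), P(Y ≤ 34) = 1 − P(X ≤ 4).
  k=0: C(34,0)·0.166667^0·0.833333^34 = 0.00203
  k=1: C(34,1)·0.166667^1·0.833333^33 = 0.01381
  k=2: C(34,2)·0.166667^2·0.833333^32 = 0.04559
  k=3: C(34,3)·0.166667^3·0.833333^31 = 0.09726
  k=4: C(34,4)·0.166667^4·0.833333^30 = 0.15075
1 − 0.30944 = 0.69056

0.691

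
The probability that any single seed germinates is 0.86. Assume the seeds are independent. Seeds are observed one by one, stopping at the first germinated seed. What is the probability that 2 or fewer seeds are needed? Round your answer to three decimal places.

Y = number of seeds to the first success; geometric, p = 0.86.
P(Y ≤ 2) = 1 − (1−p)^2 = 1 − 0.01960 = 0.98040

0.980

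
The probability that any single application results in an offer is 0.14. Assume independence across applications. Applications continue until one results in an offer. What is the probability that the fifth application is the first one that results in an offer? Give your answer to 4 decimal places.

Geometric (trials to first success), p = 0.14.
P(Y = 5) = (1−p)^4 · p = 0.54701 · 0.14 = 0.076581

0.0766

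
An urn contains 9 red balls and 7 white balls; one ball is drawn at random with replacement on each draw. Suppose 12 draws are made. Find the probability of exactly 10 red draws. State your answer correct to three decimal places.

X ~ Binomial(n=12, p=0.5625).
P(X=10) = C(12,10) · p^10 · (1−p)^2
= 66 · 0.0031712 · 0.19141 = 0.04006

0.040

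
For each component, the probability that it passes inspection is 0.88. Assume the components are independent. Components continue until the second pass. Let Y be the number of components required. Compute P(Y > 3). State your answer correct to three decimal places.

Needing more than 3 components ⇔ fewer than 2 successes in the first 3. With X ~ Binomial(3, 0.88), P(Y > 3) = P(X ≤ 1).
  k=0: C(3,0)·0.88^0·0.12^3 = 0.00173
  k=1: C(3,1)·0.88^1·0.12^2 = 0.03802
P(X ≤ 1) = 0.03974

0.040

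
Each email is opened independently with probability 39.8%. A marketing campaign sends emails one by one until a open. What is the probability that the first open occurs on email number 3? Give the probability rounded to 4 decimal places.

0.1442

Geometric (trials to first success), p = 0.398.
P(Y = 3) = (1−p)^2 · p = 0.3624 · 0.398 = 0.144237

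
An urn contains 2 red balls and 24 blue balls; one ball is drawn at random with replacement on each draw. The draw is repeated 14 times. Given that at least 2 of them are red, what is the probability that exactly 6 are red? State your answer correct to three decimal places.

0.001

X ~ Binomial(14, 0.076923). Want P(X=6 | X≥2) = P(X=6) / P(X≥2).
P(X=6) = C(14,6)·0.076923^6·0.923077^8 = 0.00033
P(X≥2) = 1 − 0.32608 − 0.38043 = 0.29348
Ratio = 0.00033 / 0.29348 = 0.00112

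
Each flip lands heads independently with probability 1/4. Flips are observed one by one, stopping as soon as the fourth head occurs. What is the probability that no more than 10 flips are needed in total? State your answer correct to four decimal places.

0.2241

Finishing within 10 flips ⇔ at least 4 successes in the first 10. With X ~ Binomial(10, 0.25), P(Y ≤ 10) = 1 − P(X ≤ 3).
  k=0: C(10,0)·0.25^0·0.75^10 = 0.056314
  k=1: C(10,1)·0.25^1·0.75^9 = 0.187712
  k=2: C(10,2)·0.25^2·0.75^8 = 0.281568
  k=3: C(10,3)·0.25^3·0.75^7 = 0.250282
1 − 0.775875 = 0.224125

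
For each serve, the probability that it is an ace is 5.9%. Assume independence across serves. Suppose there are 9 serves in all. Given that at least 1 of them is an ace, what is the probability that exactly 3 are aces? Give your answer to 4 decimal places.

0.0284

X ~ Binomial(9, 0.059). Want P(X=3 | X≥1) = P(X=3) / P(X≥1).
P(X=3) = C(9,3)·0.059^3·0.941^6 = 0.011978
P(X≥1) = 1 − 0.578504 = 0.421496
Ratio = 0.011978 / 0.421496 = 0.028417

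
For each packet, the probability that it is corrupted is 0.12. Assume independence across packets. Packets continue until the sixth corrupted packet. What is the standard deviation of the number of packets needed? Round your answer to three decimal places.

19.149

Y = total packets until the sixth success; negative binomial with r=6, p=0.12.
SD(Y) = √[r(1−p)/p²] = √(366.66667) = 19.14854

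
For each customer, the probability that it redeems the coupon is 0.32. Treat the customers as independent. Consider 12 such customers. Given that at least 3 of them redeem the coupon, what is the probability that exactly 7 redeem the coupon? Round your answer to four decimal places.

0.0499

X ~ Binomial(12, 0.32). Want P(X=7 | X≥3) = P(X=7) / P(X≥3).
P(X=7) = C(12,7)·0.32^7·0.68^5 = 0.039566
P(X≥3) = 1 − 0.009775 − 0.055199 − 0.142867 = 0.792159
Ratio = 0.039566 / 0.792159 = 0.049947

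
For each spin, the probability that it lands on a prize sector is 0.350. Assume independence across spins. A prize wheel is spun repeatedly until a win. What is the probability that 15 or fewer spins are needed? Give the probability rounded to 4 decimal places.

Y = number of spins to the first success; geometric, p = 0.35.
P(Y ≤ 15) = 1 − (1−p)^15 = 1 − 0.001562 = 0.998438

0.9984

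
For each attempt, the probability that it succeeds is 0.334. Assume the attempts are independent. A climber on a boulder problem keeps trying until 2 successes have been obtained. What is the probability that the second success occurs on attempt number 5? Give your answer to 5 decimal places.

Y = trial on which the second success occurs; negative binomial, r=2, p=0.334.
P(Y=5) = C(4,1) · p^2 · (1−p)^3
= 4 · 0.11156 · 0.29541 = 0.1318183

0.13182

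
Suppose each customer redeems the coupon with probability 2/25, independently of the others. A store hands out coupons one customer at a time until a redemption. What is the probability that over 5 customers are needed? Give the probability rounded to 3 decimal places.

Y = number of customers to the first success; geometric, p = 0.08.
P(Y > 5) = P(first 5 all fail) = (1−p)^5 = 0.65908

0.659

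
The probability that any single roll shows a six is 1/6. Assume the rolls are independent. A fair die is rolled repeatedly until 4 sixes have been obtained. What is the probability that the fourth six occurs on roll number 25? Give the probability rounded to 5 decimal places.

Y = trial on which the fourth success occurs; negative binomial, r=4, p=0.166667.
P(Y=25) = C(24,3) · p^4 · (1−p)^21
= 2024 · 0.0007716 · 0.021737 = 0.0339468

0.03395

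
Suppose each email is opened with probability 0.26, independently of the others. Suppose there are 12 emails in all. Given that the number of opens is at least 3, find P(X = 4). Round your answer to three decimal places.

0.318

X ~ Binomial(12, 0.26). Want P(X=4 | X≥3) = P(X=4) / P(X≥3).
P(X=4) = C(12,4)·0.26^4·0.74^8 = 0.20340
P(X≥3) = 1 − 0.02696 − 0.11369 − 0.21969 = 0.63966
Ratio = 0.20340 / 0.63966 = 0.31798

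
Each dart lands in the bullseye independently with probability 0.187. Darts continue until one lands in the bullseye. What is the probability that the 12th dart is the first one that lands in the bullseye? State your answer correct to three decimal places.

Geometric (trials to first success), p = 0.187.
P(Y = 12) = (1−p)^11 · p = 0.10256 · 0.187 = 0.01918

0.019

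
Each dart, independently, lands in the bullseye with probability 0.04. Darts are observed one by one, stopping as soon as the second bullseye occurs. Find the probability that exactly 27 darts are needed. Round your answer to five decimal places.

Y = trial on which the second success occurs; negative binomial, r=2, p=0.04.
P(Y=27) = C(26,1) · p^2 · (1−p)^25
= 26 · 0.0016 · 0.3604 = 0.0149925

0.01499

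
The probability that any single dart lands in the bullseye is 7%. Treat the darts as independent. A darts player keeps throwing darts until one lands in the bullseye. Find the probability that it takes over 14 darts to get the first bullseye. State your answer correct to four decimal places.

Y = number of darts to the first success; geometric, p = 0.07.
P(Y > 14) = P(first 14 all fail) = (1−p)^14 = 0.362044

0.3620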